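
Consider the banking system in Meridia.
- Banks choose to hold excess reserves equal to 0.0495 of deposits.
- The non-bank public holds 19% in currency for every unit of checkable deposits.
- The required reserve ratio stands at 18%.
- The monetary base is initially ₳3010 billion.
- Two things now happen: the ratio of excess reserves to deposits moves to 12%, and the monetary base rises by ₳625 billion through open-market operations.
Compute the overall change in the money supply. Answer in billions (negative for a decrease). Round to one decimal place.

₳289.4 billion

Before: m₁ = (1 + 0.19) / (0.18 + 0.0495 + 0.19) ≈ 2.836710, MB₁ = 3010, so M₁ = 2.836710 × 3010 = 8538.4971 billion.
After: m₂ = (1 + 0.19) / (0.18 + 0.12 + 0.19) ≈ 2.428571, MB₂ = 3010 + 625 = 3635, so M₂ = 2.428571 × 3635 ≈ 8827.8556 billion.
ΔM = M₂ − M₁ = 8827.8556 − 8538.4971 = 289.3585 billion.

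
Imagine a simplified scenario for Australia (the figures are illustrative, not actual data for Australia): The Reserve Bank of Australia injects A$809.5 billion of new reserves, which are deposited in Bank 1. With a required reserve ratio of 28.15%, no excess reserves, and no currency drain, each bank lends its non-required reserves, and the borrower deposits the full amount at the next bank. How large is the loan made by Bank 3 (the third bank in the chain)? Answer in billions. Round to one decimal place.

Each bank lends a fraction (1 − rr) = 0.7185 of the deposit it receives, so Bank 3 receives 809.5·0.7185^2 and lends 809.5·0.7185^3 ≈ 300.2598 billion.

A$300.3 billion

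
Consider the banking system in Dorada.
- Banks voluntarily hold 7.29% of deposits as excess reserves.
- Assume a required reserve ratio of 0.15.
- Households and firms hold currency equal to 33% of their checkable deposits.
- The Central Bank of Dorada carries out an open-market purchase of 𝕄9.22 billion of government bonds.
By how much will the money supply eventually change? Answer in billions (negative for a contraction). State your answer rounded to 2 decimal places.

𝕄22.18 billion

The money multiplier is m = (1 + c) / (rr + e + c) = (1 + 0.33) / (0.15 + 0.0729 + 0.33) ≈ 2.4055.
The purchase adds 9.22 billion of base, so ΔM = m × ΔMB = 2.4055 × (+9.22) ≈ 22.1787 billion.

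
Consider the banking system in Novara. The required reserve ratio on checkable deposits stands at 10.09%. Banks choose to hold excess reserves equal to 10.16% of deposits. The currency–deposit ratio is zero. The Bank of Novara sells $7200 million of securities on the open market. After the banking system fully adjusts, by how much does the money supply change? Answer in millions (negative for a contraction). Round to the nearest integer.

-35556 million

The money multiplier is m = 1 / (rr + e) = 1 / (0.1009 + 0.1016) ≈ 4.93827.
The sale removes 7200 million of base, so ΔM = m × ΔMB = 4.93827 × (−7200) = -35555.544 million.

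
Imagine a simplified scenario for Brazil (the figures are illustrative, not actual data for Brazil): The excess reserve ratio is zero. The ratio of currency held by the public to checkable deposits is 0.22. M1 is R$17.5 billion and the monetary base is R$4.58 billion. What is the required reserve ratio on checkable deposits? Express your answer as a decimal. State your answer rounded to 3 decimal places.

0.099

Using m = M/MB = 17.5/4.58 ≈ 3.820961. Since m = (1 + c)/(c + rr + e), the denominator satisfies c + rr + e = (1 + c)/m = (1 + 0.22) / 3.820961 ≈ 0.319291.
With c = 0.22 and e = 0, the required reserve ratio on checkable deposits is 0.319291 − 0.22 − 0 = 0.099291.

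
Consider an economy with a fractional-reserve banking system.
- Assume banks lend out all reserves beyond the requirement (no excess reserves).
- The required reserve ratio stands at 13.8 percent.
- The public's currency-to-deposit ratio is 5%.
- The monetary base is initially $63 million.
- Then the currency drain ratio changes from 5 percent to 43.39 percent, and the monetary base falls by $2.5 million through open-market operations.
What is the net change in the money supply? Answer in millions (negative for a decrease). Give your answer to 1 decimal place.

-200.2 million

Before: m₁ = (1 + 0.05) / (0.138 + 0.05) ≈ 5.5851, MB₁ = 63, so M₁ = 5.5851 × 63 = 351.8613 million.
After: m₂ = (1 + 0.4339) / (0.138 + 0.4339) ≈ 2.5073, MB₂ = 63 − 2.5 = 60.5, so M₂ = 2.5073 × 60.5 ≈ 151.6916 million.
ΔM = M₂ − M₁ = 151.6916 − 351.8613 = -200.1697 million.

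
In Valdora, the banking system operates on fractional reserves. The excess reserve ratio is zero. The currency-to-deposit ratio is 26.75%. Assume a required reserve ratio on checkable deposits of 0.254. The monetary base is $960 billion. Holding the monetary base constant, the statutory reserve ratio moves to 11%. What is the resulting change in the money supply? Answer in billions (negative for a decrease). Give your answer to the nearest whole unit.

Initially m₁ = (1 + 0.2675) / (0.254 + 0.2675) ≈ 2.4305, so M₁ = 2.4305 × 960 = 2333.28 billion.
After the change m₂ = (1 + 0.2675) / (0.11 + 0.2675) ≈ 3.3576, so M₂ = 3.3576 × 960 = 3223.296 billion.
ΔM = M₂ − M₁ = 3223.296 − 2333.28 = 890.016 billion.

$890 billion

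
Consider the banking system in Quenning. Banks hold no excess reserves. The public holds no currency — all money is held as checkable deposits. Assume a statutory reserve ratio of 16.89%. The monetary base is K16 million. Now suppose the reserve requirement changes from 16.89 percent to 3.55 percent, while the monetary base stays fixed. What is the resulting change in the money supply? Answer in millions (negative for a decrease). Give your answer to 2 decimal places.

Initially m₁ = 1 / (0.1689) ≈ 5.92066, so M₁ = 5.92066 × 16 ≈ 94.7306 million.
After the change m₂ = 1 / (0.0355) ≈ 28.16901, so M₂ = 28.16901 × 16 ≈ 450.7042 million.
ΔM = M₂ − M₁ = 450.7042 − 94.7306 = 355.9736 million.

K355.97 million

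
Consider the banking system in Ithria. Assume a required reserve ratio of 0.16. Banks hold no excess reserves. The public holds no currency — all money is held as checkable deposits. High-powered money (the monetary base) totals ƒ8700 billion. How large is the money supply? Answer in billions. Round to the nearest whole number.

ƒ54375 billion

With no currency drain or excess reserves, the money multiplier is m = 1/rr = 1/0.16 = 6.25.
Money supply M = m × MB = 6.25 × 8700 = 54375 billion.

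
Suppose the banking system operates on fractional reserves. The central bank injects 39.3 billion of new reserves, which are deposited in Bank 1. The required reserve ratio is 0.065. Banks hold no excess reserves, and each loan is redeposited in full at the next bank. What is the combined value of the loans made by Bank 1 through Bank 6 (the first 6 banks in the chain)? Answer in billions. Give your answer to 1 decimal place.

Bank i lends (1 − rr)^i of the original deposit: Bank 1 lends 39.3·0.9350 = 36.7455, Bank 2 lends 39.3·0.9350² ≈ 34.3570, and so on.
Summing a geometric series: total = 39.3·[0.9350·(1 − 0.9350^6) / (1 − 0.9350)] ≈ 187.6037 billion.

187.6 billion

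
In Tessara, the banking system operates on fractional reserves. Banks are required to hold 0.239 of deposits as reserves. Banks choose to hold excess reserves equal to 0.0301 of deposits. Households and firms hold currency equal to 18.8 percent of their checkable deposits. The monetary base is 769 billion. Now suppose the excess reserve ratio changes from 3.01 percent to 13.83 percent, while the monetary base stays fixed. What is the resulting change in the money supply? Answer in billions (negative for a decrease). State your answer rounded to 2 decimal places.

Initially m₁ = (1 + 0.188) / (0.239 + 0.0301 + 0.188) ≈ 2.598994, so M₁ = 2.598994 × 769 ≈ 1998.6264 billion.
After the change m₂ = (1 + 0.188) / (0.239 + 0.1383 + 0.188) ≈ 2.101539, so M₂ = 2.101539 × 769 ≈ 1616.0835 billion.
ΔM = M₂ − M₁ = 1616.0835 − 1998.6264 = -382.5429 billion.

-382.54 billion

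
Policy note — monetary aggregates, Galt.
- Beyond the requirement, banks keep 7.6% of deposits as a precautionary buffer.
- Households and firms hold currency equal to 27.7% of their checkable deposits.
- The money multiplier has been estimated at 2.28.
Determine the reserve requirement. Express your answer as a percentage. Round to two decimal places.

20.71%

Using m = 2.28. Since m = (1 + c)/(c + rr + e), the denominator satisfies c + rr + e = (1 + c)/m = (1 + 0.277) / 2.28 ≈ 0.560088.
With c = 0.277 and e = 0.076, the reserve requirement is 0.560088 − 0.277 − 0.076 = 0.207088.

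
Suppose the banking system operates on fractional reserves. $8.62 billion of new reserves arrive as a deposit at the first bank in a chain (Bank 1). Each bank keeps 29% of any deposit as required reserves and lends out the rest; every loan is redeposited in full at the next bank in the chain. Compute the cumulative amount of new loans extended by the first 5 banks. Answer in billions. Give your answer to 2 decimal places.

Bank i lends (1 − rr)^i of the original deposit: Bank 1 lends 8.62·0.7100 = 6.1202, Bank 2 lends 8.62·0.7100² ≈ 4.3453, and so on.
Summing a geometric series: total = 8.62·[0.7100·(1 − 0.7100^5) / (1 − 0.7100)] ≈ 17.2965 billion.

$17.30 billion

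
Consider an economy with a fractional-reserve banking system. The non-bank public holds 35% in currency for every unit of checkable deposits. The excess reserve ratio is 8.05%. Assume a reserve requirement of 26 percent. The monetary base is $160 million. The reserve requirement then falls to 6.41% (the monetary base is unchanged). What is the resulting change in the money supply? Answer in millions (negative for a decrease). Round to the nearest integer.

$124 million

Initially m₁ = (1 + 0.35) / (0.26 + 0.0805 + 0.35) ≈ 1.9551, so M₁ = 1.9551 × 160 = 312.816 million.
After the change m₂ = (1 + 0.35) / (0.0641 + 0.0805 + 0.35) ≈ 2.7295, so M₂ = 2.7295 × 160 = 436.72 million.
ΔM = M₂ − M₁ = 436.72 − 312.816 = 123.904 million.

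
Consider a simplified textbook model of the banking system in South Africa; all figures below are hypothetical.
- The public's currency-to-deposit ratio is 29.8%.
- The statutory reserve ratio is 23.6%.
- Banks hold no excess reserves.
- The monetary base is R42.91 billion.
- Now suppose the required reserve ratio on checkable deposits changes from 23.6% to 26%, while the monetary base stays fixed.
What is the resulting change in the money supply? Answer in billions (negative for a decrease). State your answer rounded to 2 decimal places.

-4.49 billion

Initially m₁ = (1 + 0.298) / (0.236 + 0.298) ≈ 2.43071, so M₁ = 2.43071 × 42.91 ≈ 104.3018 billion.
After the change m₂ = (1 + 0.298) / (0.26 + 0.298) ≈ 2.32616, so M₂ = 2.32616 × 42.91 ≈ 99.8155 billion.
ΔM = M₂ − M₁ = 99.8155 − 104.3018 = -4.4863 billion.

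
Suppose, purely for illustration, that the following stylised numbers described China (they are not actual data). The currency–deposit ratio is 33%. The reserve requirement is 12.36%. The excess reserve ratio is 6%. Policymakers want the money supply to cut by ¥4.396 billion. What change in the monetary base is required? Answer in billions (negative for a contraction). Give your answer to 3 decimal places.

The money multiplier is m = (1 + c) / (rr + e + c) = (1 + 0.33) / (0.1236 + 0.06 + 0.33) ≈ 2.58956.
ΔMB = ΔM / m = (−4.396) / 2.58956 ≈ -1.6976 billion.

-1.698 billion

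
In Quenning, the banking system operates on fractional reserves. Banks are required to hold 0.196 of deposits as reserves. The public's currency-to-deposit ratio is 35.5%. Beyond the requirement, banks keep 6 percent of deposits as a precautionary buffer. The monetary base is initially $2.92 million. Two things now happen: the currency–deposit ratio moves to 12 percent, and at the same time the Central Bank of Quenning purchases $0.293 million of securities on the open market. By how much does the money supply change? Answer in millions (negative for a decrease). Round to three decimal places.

$3.095 million

Before: m₁ = (1 + 0.355) / (0.196 + 0.06 + 0.355) ≈ 2.21768, MB₁ = 2.92, so M₁ = 2.21768 × 2.92 ≈ 6.4756 million.
After: m₂ = (1 + 0.12) / (0.196 + 0.06 + 0.12) ≈ 2.97872, MB₂ = 2.92 + 0.293 = 3.213, so M₂ = 2.97872 × 3.213 ≈ 9.5706 million.
ΔM = M₂ − M₁ = 9.5706 − 6.4756 = 3.095 million.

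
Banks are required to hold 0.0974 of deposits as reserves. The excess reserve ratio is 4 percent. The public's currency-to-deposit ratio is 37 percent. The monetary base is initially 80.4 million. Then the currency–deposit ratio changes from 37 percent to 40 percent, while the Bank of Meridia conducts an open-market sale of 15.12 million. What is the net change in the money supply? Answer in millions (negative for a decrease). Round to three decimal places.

Before: m₁ = (1 + 0.37) / (0.0974 + 0.04 + 0.37) ≈ 2.700039, MB₁ = 80.4, so M₁ = 2.700039 × 80.4 ≈ 217.0831 million.
After: m₂ = (1 + 0.4) / (0.0974 + 0.04 + 0.4) ≈ 2.605136, MB₂ = 80.4 − 15.12 = 65.28, so M₂ = 2.605136 × 65.28 ≈ 170.0633 million.
ΔM = M₂ − M₁ = 170.0633 − 217.0831 = -47.0198 million.

-47.020 million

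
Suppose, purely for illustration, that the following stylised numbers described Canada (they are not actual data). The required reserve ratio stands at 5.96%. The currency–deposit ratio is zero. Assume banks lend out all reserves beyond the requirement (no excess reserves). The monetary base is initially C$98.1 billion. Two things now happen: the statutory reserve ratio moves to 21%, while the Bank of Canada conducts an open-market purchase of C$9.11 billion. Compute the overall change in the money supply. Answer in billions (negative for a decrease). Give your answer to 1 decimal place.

-1135.4 billion

Before: m₁ = 1 / (0.0596) ≈ 16.77852, MB₁ = 98.1, so M₁ = 16.77852 × 98.1 ≈ 1645.9728 billion.
After: m₂ = 1 / (0.21) ≈ 4.76190, MB₂ = 98.1 + 9.11 = 107.21, so M₂ = 4.76190 × 107.21 ≈ 510.5233 billion.
ΔM = M₂ − M₁ = 510.5233 − 1645.9728 = -1135.4495 billion.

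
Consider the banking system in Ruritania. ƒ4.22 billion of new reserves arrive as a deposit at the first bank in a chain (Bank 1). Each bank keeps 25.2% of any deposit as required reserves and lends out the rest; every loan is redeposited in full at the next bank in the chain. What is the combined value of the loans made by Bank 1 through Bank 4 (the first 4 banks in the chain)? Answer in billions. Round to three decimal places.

Bank i lends (1 − rr)^i of the original deposit: Bank 1 lends 4.22·0.7480 ≈ 3.1566, Bank 2 lends 4.22·0.7480² ≈ 2.3611, and so on.
Summing a geometric series: total = 4.22·[0.7480·(1 − 0.7480^4) / (1 − 0.7480)] ≈ 8.6048 billion.

ƒ8.605 billion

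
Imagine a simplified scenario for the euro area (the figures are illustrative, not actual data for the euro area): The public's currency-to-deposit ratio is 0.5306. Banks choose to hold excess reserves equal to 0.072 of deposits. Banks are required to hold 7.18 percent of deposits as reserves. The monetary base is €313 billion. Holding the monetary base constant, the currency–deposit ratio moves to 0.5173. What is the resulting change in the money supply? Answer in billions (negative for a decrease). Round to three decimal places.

€7.994 billion

Initially m₁ = (1 + 0.5306) / (0.0718 + 0.072 + 0.5306) ≈ 2.2695730, so M₁ = 2.2695730 × 313 ≈ 710.3763 billion.
After the change m₂ = (1 + 0.5173) / (0.0718 + 0.072 + 0.5173) ≈ 2.2951142, so M₂ = 2.2951142 × 313 ≈ 718.3707 billion.
ΔM = M₂ − M₁ = 718.3707 − 710.3763 = 7.9944 billion.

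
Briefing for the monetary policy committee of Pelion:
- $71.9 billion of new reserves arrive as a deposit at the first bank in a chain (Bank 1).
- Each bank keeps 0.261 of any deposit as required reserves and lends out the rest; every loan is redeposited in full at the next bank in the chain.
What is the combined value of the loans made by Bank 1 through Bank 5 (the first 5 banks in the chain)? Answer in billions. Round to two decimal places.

$158.71 billion

Bank i lends (1 − rr)^i of the original deposit: Bank 1 lends 71.9·0.7390 = 53.1341, Bank 2 lends 71.9·0.7390² ≈ 39.2661, and so on.
Summing a geometric series: total = 71.9·[0.7390·(1 − 0.7390^5) / (1 − 0.7390)] ≈ 158.7090 billion.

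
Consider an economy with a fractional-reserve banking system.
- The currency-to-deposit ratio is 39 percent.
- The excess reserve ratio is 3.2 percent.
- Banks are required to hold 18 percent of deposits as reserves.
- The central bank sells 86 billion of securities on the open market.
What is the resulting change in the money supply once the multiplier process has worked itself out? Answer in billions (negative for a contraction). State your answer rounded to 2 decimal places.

-198.57 billion

The money multiplier is m = (1 + c) / (rr + e + c) = (1 + 0.39) / (0.18 + 0.032 + 0.39) ≈ 2.30897.
The sale removes 86 billion of base, so ΔM = m × ΔMB = 2.30897 × (−86) ≈ -198.5714 billion.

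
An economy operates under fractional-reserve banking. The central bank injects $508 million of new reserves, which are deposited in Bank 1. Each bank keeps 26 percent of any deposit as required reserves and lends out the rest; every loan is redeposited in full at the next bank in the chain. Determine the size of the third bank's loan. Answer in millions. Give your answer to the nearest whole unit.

Each bank lends a fraction (1 − rr) = 0.7400 of the deposit it receives, so Bank 3 receives 508·0.7400^2 and lends 508·0.7400^3 ≈ 205.8538 million.

$206 million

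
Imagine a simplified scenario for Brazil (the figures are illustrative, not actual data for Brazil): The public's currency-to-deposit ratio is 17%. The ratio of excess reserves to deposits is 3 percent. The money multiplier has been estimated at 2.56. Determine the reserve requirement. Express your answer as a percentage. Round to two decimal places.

Using m = 2.56. Since m = (1 + c)/(c + rr + e), the denominator satisfies c + rr + e = (1 + c)/m = (1 + 0.17) / 2.56 ≈ 0.457031.
With c = 0.17 and e = 0.03, the reserve requirement is 0.457031 − 0.17 − 0.03 = 0.257031.

25.70%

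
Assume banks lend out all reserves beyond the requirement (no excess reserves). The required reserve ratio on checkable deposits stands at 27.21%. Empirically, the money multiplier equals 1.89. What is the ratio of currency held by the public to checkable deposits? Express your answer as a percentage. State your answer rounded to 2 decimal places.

54.58%

Using m = 1.89. From m = (1 + c)/(c + rr + e), rearranging gives 1 + c = m·(c + rr + e), so c·(1 − m) = m·(rr + e) − 1.
Hence c = [m·(rr + e) − 1]/(1 − m) = [1.89 × (0.2721 + 0) − 1] / (1 − 1.89) ≈ 0.545765.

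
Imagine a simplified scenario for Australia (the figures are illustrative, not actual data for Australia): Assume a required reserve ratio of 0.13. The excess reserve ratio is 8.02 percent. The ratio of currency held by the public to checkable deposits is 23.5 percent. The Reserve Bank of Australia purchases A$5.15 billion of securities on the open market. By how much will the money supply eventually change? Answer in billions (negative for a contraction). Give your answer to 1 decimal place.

The money multiplier is m = (1 + c) / (rr + e + c) = (1 + 0.235) / (0.13 + 0.0802 + 0.235) ≈ 2.7740.
The purchase adds 5.15 billion of base, so ΔM = m × ΔMB = 2.7740 × (+5.15) = 14.2861 billion.

A$14.3 billion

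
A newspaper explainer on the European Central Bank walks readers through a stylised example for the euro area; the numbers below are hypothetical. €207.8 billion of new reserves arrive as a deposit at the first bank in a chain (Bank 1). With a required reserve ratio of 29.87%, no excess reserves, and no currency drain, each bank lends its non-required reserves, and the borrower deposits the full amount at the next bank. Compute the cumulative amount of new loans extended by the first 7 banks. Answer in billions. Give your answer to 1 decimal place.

€447.2 billion

Bank i lends (1 − rr)^i of the original deposit: Bank 1 lends 207.8·0.7013 ≈ 145.7301, Bank 2 lends 207.8·0.7013² ≈ 102.2005, and so on.
Summing a geometric series: total = 207.8·[0.7013·(1 − 0.7013^7) / (1 − 0.7013)] ≈ 447.1769 billion.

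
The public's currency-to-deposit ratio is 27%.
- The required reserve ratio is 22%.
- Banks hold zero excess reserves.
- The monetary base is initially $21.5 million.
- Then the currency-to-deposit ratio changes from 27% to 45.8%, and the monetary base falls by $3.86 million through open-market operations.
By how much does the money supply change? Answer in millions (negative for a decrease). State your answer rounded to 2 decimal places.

-17.79 million

Before: m₁ = (1 + 0.27) / (0.22 + 0.27) ≈ 2.59184, MB₁ = 21.5, so M₁ = 2.59184 × 21.5 ≈ 55.7246 million.
After: m₂ = (1 + 0.458) / (0.22 + 0.458) ≈ 2.15044, MB₂ = 21.5 − 3.86 = 17.64, so M₂ = 2.15044 × 17.64 ≈ 37.9338 million.
ΔM = M₂ − M₁ = 37.9338 − 55.7246 = -17.7908 million.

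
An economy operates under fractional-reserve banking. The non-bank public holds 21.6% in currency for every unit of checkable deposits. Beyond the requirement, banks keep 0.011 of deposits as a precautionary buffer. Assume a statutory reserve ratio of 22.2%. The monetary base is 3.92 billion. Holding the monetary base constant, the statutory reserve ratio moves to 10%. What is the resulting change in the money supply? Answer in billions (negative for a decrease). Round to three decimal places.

3.961 billion

Initially m₁ = (1 + 0.216) / (0.222 + 0.011 + 0.216) ≈ 2.70824, so M₁ = 2.70824 × 3.92 ≈ 10.6163 billion.
After the change m₂ = (1 + 0.216) / (0.1 + 0.011 + 0.216) ≈ 3.71865, so M₂ = 3.71865 × 3.92 ≈ 14.5771 billion.
ΔM = M₂ − M₁ = 14.5771 − 10.6163 = 3.9608 billion.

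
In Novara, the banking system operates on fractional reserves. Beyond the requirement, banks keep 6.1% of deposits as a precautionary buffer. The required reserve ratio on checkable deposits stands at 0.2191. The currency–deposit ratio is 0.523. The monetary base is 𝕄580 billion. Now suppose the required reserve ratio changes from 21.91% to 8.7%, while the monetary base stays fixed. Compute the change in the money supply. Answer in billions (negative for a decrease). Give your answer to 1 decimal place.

𝕄216.5 billion

Initially m₁ = (1 + 0.523) / (0.2191 + 0.061 + 0.523) ≈ 1.89640, so M₁ = 1.89640 × 580 = 1099.912 billion.
After the change m₂ = (1 + 0.523) / (0.087 + 0.061 + 0.523) ≈ 2.26975, so M₂ = 2.26975 × 580 = 1316.455 billion.
ΔM = M₂ − M₁ = 1316.455 − 1099.912 = 216.543 billion.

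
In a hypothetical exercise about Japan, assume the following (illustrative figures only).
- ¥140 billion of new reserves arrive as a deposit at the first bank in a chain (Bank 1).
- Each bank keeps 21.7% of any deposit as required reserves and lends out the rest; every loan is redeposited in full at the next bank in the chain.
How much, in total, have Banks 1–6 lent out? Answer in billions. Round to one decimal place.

¥388.7 billion

Bank i lends (1 − rr)^i of the original deposit: Bank 1 lends 140·0.7830 = 109.6200, Bank 2 lends 140·0.7830² ≈ 85.8325, and so on.
Summing a geometric series: total = 140·[0.7830·(1 − 0.7830^6) / (1 − 0.7830)] ≈ 388.7485 billion.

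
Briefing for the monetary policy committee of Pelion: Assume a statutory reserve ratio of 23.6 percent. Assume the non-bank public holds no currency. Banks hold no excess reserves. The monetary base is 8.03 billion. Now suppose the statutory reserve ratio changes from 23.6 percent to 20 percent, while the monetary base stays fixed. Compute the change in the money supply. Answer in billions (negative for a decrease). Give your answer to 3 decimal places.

6.125 billion

Initially m₁ = 1 / (0.236) ≈ 4.23729, so M₁ = 4.23729 × 8.03 ≈ 34.0254 billion.
After the change m₂ = 1 / (0.2) = 5, so M₂ = 5 × 8.03 = 40.15 billion.
ΔM = M₂ − M₁ = 40.15 − 34.0254 = 6.1246 billion.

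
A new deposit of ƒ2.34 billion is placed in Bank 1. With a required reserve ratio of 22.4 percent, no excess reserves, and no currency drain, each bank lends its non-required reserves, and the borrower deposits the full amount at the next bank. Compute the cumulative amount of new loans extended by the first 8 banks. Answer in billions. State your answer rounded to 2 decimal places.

Bank i lends (1 − rr)^i of the original deposit: Bank 1 lends 2.34·0.7760 ≈ 1.8158, Bank 2 lends 2.34·0.7760² ≈ 1.4091, and so on.
Summing a geometric series: total = 2.34·[0.7760·(1 − 0.7760^8) / (1 − 0.7760)] ≈ 7.0405 billion.

ƒ7.04 billion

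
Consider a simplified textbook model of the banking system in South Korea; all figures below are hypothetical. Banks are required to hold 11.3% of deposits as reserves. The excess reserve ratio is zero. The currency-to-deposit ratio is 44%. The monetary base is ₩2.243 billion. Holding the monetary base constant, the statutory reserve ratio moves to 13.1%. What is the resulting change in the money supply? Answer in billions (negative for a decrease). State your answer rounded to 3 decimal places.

-0.184 billion

Initially m₁ = (1 + 0.44) / (0.113 + 0.44) ≈ 2.60398, so M₁ = 2.60398 × 2.243 ≈ 5.8407 billion.
After the change m₂ = (1 + 0.44) / (0.131 + 0.44) ≈ 2.52189, so M₂ = 2.52189 × 2.243 ≈ 5.6566 billion.
ΔM = M₂ − M₁ = 5.6566 − 5.8407 = -0.1841 billion.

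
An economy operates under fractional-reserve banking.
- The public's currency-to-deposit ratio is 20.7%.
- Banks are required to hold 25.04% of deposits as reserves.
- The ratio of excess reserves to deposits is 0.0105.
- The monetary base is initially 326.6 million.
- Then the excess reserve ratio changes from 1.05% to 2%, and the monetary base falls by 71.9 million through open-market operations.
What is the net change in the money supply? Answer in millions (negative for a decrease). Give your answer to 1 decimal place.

-198.5 million

Before: m₁ = (1 + 0.207) / (0.2504 + 0.0105 + 0.207) ≈ 2.57961, MB₁ = 326.6, so M₁ = 2.57961 × 326.6 ≈ 842.5006 million.
After: m₂ = (1 + 0.207) / (0.2504 + 0.02 + 0.207) ≈ 2.52828, MB₂ = 326.6 − 71.9 = 254.7, so M₂ = 2.52828 × 254.7 ≈ 643.9529 million.
ΔM = M₂ − M₁ = 643.9529 − 842.5006 = -198.5477 million.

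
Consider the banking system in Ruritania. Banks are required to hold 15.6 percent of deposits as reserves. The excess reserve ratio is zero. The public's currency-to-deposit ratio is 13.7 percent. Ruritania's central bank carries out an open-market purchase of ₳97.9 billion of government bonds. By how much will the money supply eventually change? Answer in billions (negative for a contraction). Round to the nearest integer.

The money multiplier is m = (1 + c) / (rr + c) = (1 + 0.137) / (0.156 + 0.137) ≈ 3.8805.
The purchase adds 97.9 billion of base, so ΔM = m × ΔMB = 3.8805 × (+97.9) ≈ 379.901 billion.

₳380 billion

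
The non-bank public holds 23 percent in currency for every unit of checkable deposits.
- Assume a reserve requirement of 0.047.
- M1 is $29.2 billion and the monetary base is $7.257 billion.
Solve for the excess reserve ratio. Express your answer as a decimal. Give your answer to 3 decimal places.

0.029

Using m = M/MB = 29.2/7.257 ≈ 4.023701. Since m = (1 + c)/(c + rr + e), the denominator satisfies c + rr + e = (1 + c)/m = (1 + 0.23) / 4.023701 ≈ 0.305689.
With c = 0.23 and rr = 0.047, the excess reserve ratio is 0.305689 − 0.23 − 0.047 = 0.028689.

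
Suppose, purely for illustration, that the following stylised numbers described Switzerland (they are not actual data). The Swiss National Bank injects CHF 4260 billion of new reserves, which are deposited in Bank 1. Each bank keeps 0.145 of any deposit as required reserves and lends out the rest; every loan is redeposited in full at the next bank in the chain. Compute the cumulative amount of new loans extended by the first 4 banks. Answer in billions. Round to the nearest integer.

Bank i lends (1 − rr)^i of the original deposit: Bank 1 lends 4260·0.8550 = 3642.3000, Bank 2 lends 4260·0.8550² = 3114.1665, and so on.
Summing a geometric series: total = 4260·[0.8550·(1 − 0.8550^4) / (1 − 0.8550)] ≈ 11695.6124 billion.

CHF 11696 billion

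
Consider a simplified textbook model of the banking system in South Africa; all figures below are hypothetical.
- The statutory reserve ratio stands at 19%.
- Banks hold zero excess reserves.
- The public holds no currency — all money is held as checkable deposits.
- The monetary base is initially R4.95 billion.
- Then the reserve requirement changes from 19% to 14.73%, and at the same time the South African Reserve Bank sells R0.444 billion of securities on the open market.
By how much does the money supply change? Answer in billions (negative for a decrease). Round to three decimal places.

R4.538 billion

Before: m₁ = 1 / (0.19) ≈ 5.26316, MB₁ = 4.95, so M₁ = 5.26316 × 4.95 ≈ 26.0526 billion.
After: m₂ = 1 / (0.1473) ≈ 6.78887, MB₂ = 4.95 − 0.444 = 4.506, so M₂ = 6.78887 × 4.506 ≈ 30.5906 billion.
ΔM = M₂ − M₁ = 30.5906 − 26.0526 = 4.538 billion.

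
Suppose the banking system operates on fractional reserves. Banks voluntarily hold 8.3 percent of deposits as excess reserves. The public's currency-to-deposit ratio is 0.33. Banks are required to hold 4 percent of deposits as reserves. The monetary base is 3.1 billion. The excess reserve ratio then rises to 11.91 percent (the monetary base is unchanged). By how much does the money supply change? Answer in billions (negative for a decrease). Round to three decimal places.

-0.672 billion

Initially m₁ = (1 + 0.33) / (0.04 + 0.083 + 0.33) ≈ 2.93598, so M₁ = 2.93598 × 3.1 ≈ 9.1015 billion.
After the change m₂ = (1 + 0.33) / (0.04 + 0.1191 + 0.33) ≈ 2.71928, so M₂ = 2.71928 × 3.1 ≈ 8.4298 billion.
ΔM = M₂ − M₁ = 8.4298 − 9.1015 = -0.6717 billion.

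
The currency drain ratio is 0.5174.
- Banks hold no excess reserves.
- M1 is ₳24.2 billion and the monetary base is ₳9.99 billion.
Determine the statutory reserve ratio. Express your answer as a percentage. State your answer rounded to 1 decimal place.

10.9%

Using m = M/MB = 24.2/9.99 ≈ 2.422422. Since m = (1 + c)/(c + rr + e), the denominator satisfies c + rr + e = (1 + c)/m = (1 + 0.5174) / 2.422422 ≈ 0.626398.
With c = 0.5174 and e = 0, the statutory reserve ratio is 0.626398 − 0.5174 − 0 = 0.108998.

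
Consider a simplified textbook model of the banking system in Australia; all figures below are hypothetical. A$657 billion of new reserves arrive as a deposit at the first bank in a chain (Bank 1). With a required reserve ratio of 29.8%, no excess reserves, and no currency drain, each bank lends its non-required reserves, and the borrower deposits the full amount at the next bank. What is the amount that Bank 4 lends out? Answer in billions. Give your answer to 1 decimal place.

Each bank lends a fraction (1 − rr) = 0.7020 of the deposit it receives, so Bank 4 receives 657·0.7020^3 and lends 657·0.7020^4 ≈ 159.5562 billion.

A$159.6 billion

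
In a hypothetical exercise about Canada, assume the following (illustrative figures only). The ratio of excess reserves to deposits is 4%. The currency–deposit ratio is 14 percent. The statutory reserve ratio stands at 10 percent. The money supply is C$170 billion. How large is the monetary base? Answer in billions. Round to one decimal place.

The money multiplier is m = (1 + c) / (rr + e + c) = (1 + 0.14) / (0.1 + 0.04 + 0.14) ≈ 4.07143.
MB = M / m = 170 / 4.07143 ≈ 41.7544 billion.

C$41.8 billion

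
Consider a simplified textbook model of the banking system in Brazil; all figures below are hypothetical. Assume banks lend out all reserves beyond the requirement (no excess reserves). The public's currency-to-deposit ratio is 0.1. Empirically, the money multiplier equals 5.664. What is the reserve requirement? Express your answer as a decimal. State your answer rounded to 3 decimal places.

Using m = 5.664. Since m = (1 + c)/(c + rr + e), the denominator satisfies c + rr + e = (1 + c)/m = (1 + 0.1) / 5.664 ≈ 0.194209.
With c = 0.1 and e = 0, the reserve requirement is 0.194209 − 0.1 − 0 = 0.094209.

0.094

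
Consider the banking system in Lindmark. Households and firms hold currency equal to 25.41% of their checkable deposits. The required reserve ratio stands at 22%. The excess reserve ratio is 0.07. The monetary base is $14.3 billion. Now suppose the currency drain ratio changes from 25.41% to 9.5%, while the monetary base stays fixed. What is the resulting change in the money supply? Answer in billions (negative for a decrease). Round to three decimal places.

Initially m₁ = (1 + 0.2541) / (0.22 + 0.07 + 0.2541) ≈ 2.304907, so M₁ = 2.304907 × 14.3 ≈ 32.9602 billion.
After the change m₂ = (1 + 0.095) / (0.22 + 0.07 + 0.095) ≈ 2.844156, so M₂ = 2.844156 × 14.3 ≈ 40.6714 billion.
ΔM = M₂ − M₁ = 40.6714 − 32.9602 = 7.7112 billion.

$7.711 billion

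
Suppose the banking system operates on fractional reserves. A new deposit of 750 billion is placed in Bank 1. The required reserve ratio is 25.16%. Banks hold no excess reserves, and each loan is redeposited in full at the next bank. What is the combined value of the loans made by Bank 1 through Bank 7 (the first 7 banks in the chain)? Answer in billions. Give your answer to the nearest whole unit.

1938 billion

Bank i lends (1 − rr)^i of the original deposit: Bank 1 lends 750·0.7484 = 561.3000, Bank 2 lends 750·0.7484² ≈ 420.0769, and so on.
Summing a geometric series: total = 750·[0.7484·(1 − 0.7484^7) / (1 − 0.7484)] ≈ 1937.5486 billion.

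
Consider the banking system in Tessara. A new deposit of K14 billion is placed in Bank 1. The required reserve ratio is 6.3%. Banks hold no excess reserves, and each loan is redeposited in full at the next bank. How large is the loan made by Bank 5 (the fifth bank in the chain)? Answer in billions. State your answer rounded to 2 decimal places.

K10.11 billion

Each bank lends a fraction (1 − rr) = 0.9370 of the deposit it receives, so Bank 5 receives 14·0.9370^4 and lends 14·0.9370^5 ≈ 10.1117 billion.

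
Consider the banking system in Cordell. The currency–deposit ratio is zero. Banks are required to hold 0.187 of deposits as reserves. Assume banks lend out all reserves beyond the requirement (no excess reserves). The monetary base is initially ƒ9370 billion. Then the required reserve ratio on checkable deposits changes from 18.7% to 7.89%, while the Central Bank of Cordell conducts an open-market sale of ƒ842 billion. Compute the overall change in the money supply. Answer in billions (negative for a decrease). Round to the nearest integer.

Before: m₁ = 1 / (0.187) ≈ 5.34759, MB₁ = 9370, so M₁ = 5.34759 × 9370 = 50106.9183 billion.
After: m₂ = 1 / (0.0789) ≈ 12.67427, MB₂ = 9370 − 842 = 8528, so M₂ = 12.67427 × 8528 ≈ 108086.1746 billion.
ΔM = M₂ − M₁ = 108086.1746 − 50106.9183 = 57979.2563 billion.

ƒ57979 billion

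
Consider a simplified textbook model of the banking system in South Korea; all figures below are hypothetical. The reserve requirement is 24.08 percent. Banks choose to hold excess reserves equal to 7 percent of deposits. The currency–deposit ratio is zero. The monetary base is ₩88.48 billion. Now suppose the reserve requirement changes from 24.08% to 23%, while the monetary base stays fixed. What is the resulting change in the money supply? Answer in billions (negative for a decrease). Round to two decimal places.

₩10.25 billion

Initially m₁ = 1 / (0.2408 + 0.07) ≈ 3.21750, so M₁ = 3.21750 × 88.48 = 284.6844 billion.
After the change m₂ = 1 / (0.23 + 0.07) ≈ 3.33333, so M₂ = 3.33333 × 88.48 ≈ 294.933 billion.
ΔM = M₂ − M₁ = 294.933 − 284.6844 = 10.2486 billion.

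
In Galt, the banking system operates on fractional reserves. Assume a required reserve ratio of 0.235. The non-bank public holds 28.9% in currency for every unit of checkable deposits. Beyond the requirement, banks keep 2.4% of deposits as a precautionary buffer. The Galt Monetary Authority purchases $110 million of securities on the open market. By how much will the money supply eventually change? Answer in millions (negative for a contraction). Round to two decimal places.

$258.74 million

The money multiplier is m = (1 + c) / (rr + e + c) = (1 + 0.289) / (0.235 + 0.024 + 0.289) ≈ 2.352190.
The purchase adds 110 million of base, so ΔM = m × ΔMB = 2.352190 × (+110) = 258.7409 million.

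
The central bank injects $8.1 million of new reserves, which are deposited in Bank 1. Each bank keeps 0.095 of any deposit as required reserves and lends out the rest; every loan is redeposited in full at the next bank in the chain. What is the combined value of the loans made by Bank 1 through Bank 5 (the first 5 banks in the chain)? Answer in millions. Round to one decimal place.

$30.3 million

Bank i lends (1 − rr)^i of the original deposit: Bank 1 lends 8.1·0.9050 = 7.3305, Bank 2 lends 8.1·0.9050² ≈ 6.6341, and so on.
Summing a geometric series: total = 8.1·[0.9050·(1 − 0.9050^5) / (1 − 0.9050)] ≈ 30.3193 million.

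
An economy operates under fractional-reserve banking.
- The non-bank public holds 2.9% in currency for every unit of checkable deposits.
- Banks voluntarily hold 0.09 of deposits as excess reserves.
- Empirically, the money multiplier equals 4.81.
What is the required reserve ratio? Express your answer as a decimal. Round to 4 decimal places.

0.0949

Using m = 4.81. Since m = (1 + c)/(c + rr + e), the denominator satisfies c + rr + e = (1 + c)/m = (1 + 0.029) / 4.81 ≈ 0.213929.
With c = 0.029 and e = 0.09, the required reserve ratio is 0.213929 − 0.029 − 0.09 = 0.094929.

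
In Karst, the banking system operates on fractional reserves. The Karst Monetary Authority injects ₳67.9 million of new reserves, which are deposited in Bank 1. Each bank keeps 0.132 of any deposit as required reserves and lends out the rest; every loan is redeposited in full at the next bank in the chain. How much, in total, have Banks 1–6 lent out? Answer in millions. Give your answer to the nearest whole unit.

Bank i lends (1 − rr)^i of the original deposit: Bank 1 lends 67.9·0.8680 = 58.9372, Bank 2 lends 67.9·0.8680² ≈ 51.1575, and so on.
Summing a geometric series: total = 67.9·[0.8680·(1 − 0.8680^6) / (1 − 0.8680)] ≈ 255.5377 million.

₳256 million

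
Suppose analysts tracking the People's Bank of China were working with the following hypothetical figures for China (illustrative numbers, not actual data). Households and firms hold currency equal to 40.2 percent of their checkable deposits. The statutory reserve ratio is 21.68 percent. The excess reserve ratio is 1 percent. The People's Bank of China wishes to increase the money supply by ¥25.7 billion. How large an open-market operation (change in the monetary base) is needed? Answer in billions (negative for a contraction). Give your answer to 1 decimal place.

The money multiplier is m = (1 + c) / (rr + e + c) = (1 + 0.402) / (0.2168 + 0.01 + 0.402) ≈ 2.2296.
ΔMB = ΔM / m = (+25.7) / 2.2296 ≈ 11.5267 billion.

¥11.5 billion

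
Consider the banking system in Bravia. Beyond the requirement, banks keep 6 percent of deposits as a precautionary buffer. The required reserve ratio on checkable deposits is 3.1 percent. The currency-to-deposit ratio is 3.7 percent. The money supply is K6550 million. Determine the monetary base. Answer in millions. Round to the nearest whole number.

K808 million

The money multiplier is m = (1 + c) / (rr + e + c) = (1 + 0.037) / (0.031 + 0.06 + 0.037) ≈ 8.10156.
MB = M / m = 6550 / 8.10156 ≈ 808.4863 million.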